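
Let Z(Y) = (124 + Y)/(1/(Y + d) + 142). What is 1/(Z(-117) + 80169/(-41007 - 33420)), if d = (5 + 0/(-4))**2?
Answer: -324079967/333105553 ≈ -0.97290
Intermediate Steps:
d = 25 (d = (5 + 0*(-1/4))**2 = (5 + 0)**2 = 5**2 = 25)
Z(Y) = (124 + Y)/(142 + 1/(25 + Y)) (Z(Y) = (124 + Y)/(1/(Y + 25) + 142) = (124 + Y)/(1/(25 + Y) + 142) = (124 + Y)/(142 + 1/(25 + Y)))
1/(Z(-117) + 80169/(-41007 - 33420)) = 1/((3100 + (-117)**2 + 149*(-117))/(3551 + 142*(-117)) + 80169/(-41007 - 33420)) = 1/((3100 + 13689 - 17433)/(3551 - 16614) + 80169/(-74427)) = 1/(-644/(-13063) + 80169*(-1/74427)) = 1/(-1/13063*(-644) - 26723/24809) = 1/(644/13063 - 26723/24809) = 1/(-333105553/324079967) = -324079967/333105553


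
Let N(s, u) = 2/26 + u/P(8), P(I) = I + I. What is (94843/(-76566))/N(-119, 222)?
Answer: -704548/7935519 ≈ -0.088784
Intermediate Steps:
P(I) = 2*I
N(s, u) = 1/13 + u/16 (N(s, u) = 2/26 + u/((2*8)) = 2*(1/26) + u/16 = 1/13 + u*(1/16) = 1/13 + u/16)
(94843/(-76566))/N(-119, 222) = (94843/(-76566))/(1/13 + (1/16)*222) = (94843*(-1/76566))/(1/13 + 111/8) = -13549/(10938*1451/104) = -13549/10938*104/1451 = -704548/7935519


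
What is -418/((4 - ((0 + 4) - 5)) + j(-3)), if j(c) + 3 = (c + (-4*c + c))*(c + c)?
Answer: 209/17 ≈ 12.294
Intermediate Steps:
j(c) = -3 - 4*c² (j(c) = -3 + (c + (-4*c + c))*(c + c) = -3 + (c - 3*c)*(2*c) = -3 + (-2*c)*(2*c) = -3 - 4*c²)
-418/((4 - ((0 + 4) - 5)) + j(-3)) = -418/((4 - ((0 + 4) - 5)) + (-3 - 4*(-3)²)) = -418/((4 - (4 - 5)) + (-3 - 4*9)) = -418/((4 - 1*(-1)) + (-3 - 36)) = -418/((4 + 1) - 39) = -418/(5 - 39) = -418/(-34) = -418*(-1/34) = 209/17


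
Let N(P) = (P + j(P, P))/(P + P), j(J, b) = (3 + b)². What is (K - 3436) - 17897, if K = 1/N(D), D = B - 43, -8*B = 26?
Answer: -622690417/29189 ≈ -21333.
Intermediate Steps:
B = -13/4 (B = -⅛*26 = -13/4 ≈ -3.2500)
D = -185/4 (D = -13/4 - 43 = -185/4 ≈ -46.250)
N(P) = (P + (3 + P)²)/(2*P) (N(P) = (P + (3 + P)²)/(P + P) = (P + (3 + P)²)/((2*P)) = (P + (3 + P)²)*(1/(2*P)) = (P + (3 + P)²)/(2*P))
K = -1480/29189 (K = 1/((-185/4 + (3 - 185/4)²)/(2*(-185/4))) = 1/((½)*(-4/185)*(-185/4 + (-173/4)²)) = 1/((½)*(-4/185)*(-185/4 + 29929/16)) = 1/((½)*(-4/185)*(29189/16)) = 1/(-29189/1480) = -1480/29189 ≈ -0.050704)
(K - 3436) - 17897 = (-1480/29189 - 3436) - 17897 = -100294884/29189 - 17897 = -622690417/29189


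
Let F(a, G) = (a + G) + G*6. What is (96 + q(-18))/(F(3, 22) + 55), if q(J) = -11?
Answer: 85/212 ≈ 0.40094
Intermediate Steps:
F(a, G) = a + 7*G (F(a, G) = (G + a) + 6*G = a + 7*G)
(96 + q(-18))/(F(3, 22) + 55) = (96 - 11)/((3 + 7*22) + 55) = 85/((3 + 154) + 55) = 85/(157 + 55) = 85/212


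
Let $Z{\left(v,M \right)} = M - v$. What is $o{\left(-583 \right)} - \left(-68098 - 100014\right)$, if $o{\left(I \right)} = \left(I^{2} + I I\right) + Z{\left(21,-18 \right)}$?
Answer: $847851$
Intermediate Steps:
$o{\left(I \right)} = -39 + 2 I^{2}$ ($o{\left(I \right)} = \left(I^{2} + I I\right) - 39 = \left(I^{2} + I^{2}\right) - 39 = 2 I^{2} - 39 = -39 + 2 I^{2}$)
$o{\left(-583 \right)} - \left(-68098 - 100014\right) = \left(-39 + 2 \left(-583\right)^{2}\right) - \left(-68098 - 100014\right) = \left(-39 + 2 \cdot 339889\right) - -168112 = \left(-39 + 679778\right) + 168112 = 679739 + 168112 = 847851$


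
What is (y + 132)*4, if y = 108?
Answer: 960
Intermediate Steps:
(y + 132)*4 = (108 + 132)*4 = 240*4 = 960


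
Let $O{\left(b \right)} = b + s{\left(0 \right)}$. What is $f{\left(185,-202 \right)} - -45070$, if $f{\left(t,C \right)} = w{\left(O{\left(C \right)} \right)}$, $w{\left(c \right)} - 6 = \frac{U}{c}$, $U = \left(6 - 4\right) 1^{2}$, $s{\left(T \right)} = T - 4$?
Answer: $\frac{4642827}{103} \approx 45076.0$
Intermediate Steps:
$s{\left(T \right)} = -4 + T$ ($s{\left(T \right)} = T - 4 = -4 + T$)
$O{\left(b \right)} = -4 + b$ ($O{\left(b \right)} = b + \left(-4 + 0\right) = b - 4 = -4 + b$)
$U = 2$ ($U = 2 \cdot 1 = 2$)
$w{\left(c \right)} = 6 + \frac{2}{c}$
$f{\left(t,C \right)} = 6 + \frac{2}{-4 + C}$
$f{\left(185,-202 \right)} - -45070 = \frac{2 \left(-11 + 3 \left(-202\right)\right)}{-4 - 202} - -45070 = \frac{2 \left(-11 - 606\right)}{-206} + 45070 = 2 \left(- \frac{1}{206}\right) \left(-617\right) + 45070 = \frac{617}{103} + 45070 = \frac{4642827}{103}$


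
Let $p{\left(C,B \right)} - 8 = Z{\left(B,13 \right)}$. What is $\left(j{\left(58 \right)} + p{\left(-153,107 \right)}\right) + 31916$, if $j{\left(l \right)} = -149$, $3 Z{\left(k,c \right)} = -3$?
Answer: $31774$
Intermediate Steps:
$Z{\left(k,c \right)} = -1$ ($Z{\left(k,c \right)} = \frac{1}{3} \left(-3\right) = -1$)
$p{\left(C,B \right)} = 7$ ($p{\left(C,B \right)} = 8 - 1 = 7$)
$\left(j{\left(58 \right)} + p{\left(-153,107 \right)}\right) + 31916 = \left(-149 + 7\right) + 31916 = -142 + 31916 = 31774$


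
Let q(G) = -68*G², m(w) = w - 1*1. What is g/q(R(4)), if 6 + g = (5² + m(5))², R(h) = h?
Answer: -835/1088 ≈ -0.76746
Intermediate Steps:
m(w) = -1 + w (m(w) = w - 1 = -1 + w)
g = 835 (g = -6 + (5² + (-1 + 5))² = -6 + (25 + 4)² = -6 + 29² = -6 + 841 = 835)
g/q(R(4)) = 835/((-68*4²)) = 835/((-68*16)) = 835/(-1088) = 835*(-1/1088) = -835/1088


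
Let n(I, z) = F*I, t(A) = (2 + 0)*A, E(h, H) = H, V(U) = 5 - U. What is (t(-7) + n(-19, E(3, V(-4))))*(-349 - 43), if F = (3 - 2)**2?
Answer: 12936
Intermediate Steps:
F = 1 (F = 1**2 = 1)
t(A) = 2*A
n(I, z) = I (n(I, z) = 1*I = I)
(t(-7) + n(-19, E(3, V(-4))))*(-349 - 43) = (2*(-7) - 19)*(-349 - 43) = (-14 - 19)*(-392) = -33*(-392) = 12936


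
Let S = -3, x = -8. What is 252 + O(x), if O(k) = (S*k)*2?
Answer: 300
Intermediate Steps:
O(k) = -6*k (O(k) = -3*k*2 = -6*k)
252 + O(x) = 252 - 6*(-8) = 252 + 48 = 300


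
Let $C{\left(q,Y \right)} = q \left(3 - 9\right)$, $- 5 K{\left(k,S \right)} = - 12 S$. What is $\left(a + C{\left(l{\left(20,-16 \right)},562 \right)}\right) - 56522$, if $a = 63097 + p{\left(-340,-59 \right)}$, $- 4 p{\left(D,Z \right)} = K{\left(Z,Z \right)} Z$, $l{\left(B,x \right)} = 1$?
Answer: $\frac{22402}{5} \approx 4480.4$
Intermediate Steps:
$K{\left(k,S \right)} = \frac{12 S}{5}$ ($K{\left(k,S \right)} = - \frac{\left(-12\right) S}{5} = \frac{12 S}{5}$)
$p{\left(D,Z \right)} = - \frac{3 Z^{2}}{5}$ ($p{\left(D,Z \right)} = - \frac{\frac{12 Z}{5} Z}{4} = - \frac{\frac{12}{5} Z^{2}}{4} = - \frac{3 Z^{2}}{5}$)
$C{\left(q,Y \right)} = - 6 q$ ($C{\left(q,Y \right)} = q \left(-6\right) = - 6 q$)
$a = \frac{305042}{5}$ ($a = 63097 - \frac{3 \left(-59\right)^{2}}{5} = 63097 - \frac{10443}{5} = \frac{305042}{5} \approx 61008.0$)
$\left(a + C{\left(l{\left(20,-16 \right)},562 \right)}\right) - 56522 = \left(\frac{305042}{5} - 6\right) - 56522 = \frac{305012}{5} - 56522 = \frac{22402}{5}$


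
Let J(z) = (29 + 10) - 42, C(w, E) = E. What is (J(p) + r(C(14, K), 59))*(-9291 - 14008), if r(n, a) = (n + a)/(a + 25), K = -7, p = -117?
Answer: 1164950/21 ≈ 55474.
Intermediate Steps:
r(n, a) = (a + n)/(25 + a)
J(z) = -3 (J(z) = 39 - 42 = -3)
(J(p) + r(C(14, K), 59))*(-9291 - 14008) = (-3 + (59 - 7)/(25 + 59))*(-9291 - 14008) = (-3 + 52/84)*(-23299) = (-3 + (1/84)*52)*(-23299) = (-3 + 13/21)*(-23299) = -50/21*(-23299) = 1164950/21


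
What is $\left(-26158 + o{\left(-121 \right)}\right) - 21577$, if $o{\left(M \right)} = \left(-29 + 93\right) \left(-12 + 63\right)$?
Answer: $-44471$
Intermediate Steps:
$o{\left(M \right)} = 3264$ ($o{\left(M \right)} = 64 \cdot 51 = 3264$)
$\left(-26158 + o{\left(-121 \right)}\right) - 21577 = \left(-26158 + 3264\right) - 21577 = -22894 - 21577 = -44471$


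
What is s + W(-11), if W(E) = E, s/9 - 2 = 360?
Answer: 3247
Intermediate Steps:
s = 3258 (s = 18 + 9*360 = 18 + 3240 = 3258)
s + W(-11) = 3258 - 11 = 3247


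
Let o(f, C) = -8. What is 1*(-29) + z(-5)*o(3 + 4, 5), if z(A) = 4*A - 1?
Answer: 139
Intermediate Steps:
z(A) = -1 + 4*A
1*(-29) + z(-5)*o(3 + 4, 5) = 1*(-29) + (-1 + 4*(-5))*(-8) = -29 + (-1 - 20)*(-8) = -29 - 21*(-8) = -29 + 168 = 139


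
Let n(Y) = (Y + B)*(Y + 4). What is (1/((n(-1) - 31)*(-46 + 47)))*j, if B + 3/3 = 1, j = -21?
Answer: 21/34 ≈ 0.61765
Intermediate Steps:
B = 0 (B = -1 + 1 = 0)
n(Y) = Y*(4 + Y) (n(Y) = (Y + 0)*(Y + 4) = Y*(4 + Y))
(1/((n(-1) - 31)*(-46 + 47)))*j = (1/((-(4 - 1) - 31)*(-46 + 47)))*(-21) = (1/(-1*3 - 31*1))*(-21) = (1/(-3 - 31))*(-21) = (1/(-34))*(-21) = -1/34*1*(-21) = -1/34*(-21) = 21/34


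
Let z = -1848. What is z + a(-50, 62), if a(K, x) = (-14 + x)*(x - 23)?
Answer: 24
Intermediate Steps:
a(K, x) = (-23 + x)*(-14 + x) (a(K, x) = (-14 + x)*(-23 + x) = (-23 + x)*(-14 + x))
z + a(-50, 62) = -1848 + (322 + 62**2 - 37*62) = -1848 + (322 + 3844 - 2294) = -1848 + 1872 = 24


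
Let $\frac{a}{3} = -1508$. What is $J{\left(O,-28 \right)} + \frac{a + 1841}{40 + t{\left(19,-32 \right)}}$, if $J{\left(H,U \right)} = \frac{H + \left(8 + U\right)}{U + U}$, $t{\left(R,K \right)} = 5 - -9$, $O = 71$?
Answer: $- \frac{76501}{1512} \approx -50.596$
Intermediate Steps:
$a = -4524$ ($a = 3 \left(-1508\right) = -4524$)
$t{\left(R,K \right)} = 14$ ($t{\left(R,K \right)} = 5 + 9 = 14$)
$J{\left(H,U \right)} = \frac{8 + H + U}{2 U}$
$J{\left(O,-28 \right)} + \frac{a + 1841}{40 + t{\left(19,-32 \right)}} = \frac{8 + 71 - 28}{2 \left(-28\right)} + \frac{-4524 + 1841}{40 + 14} = \frac{1}{2} \left(- \frac{1}{28}\right) 51 - \frac{2683}{54} = - \frac{51}{56} - \frac{2683}{54} = - \frac{76501}{1512}$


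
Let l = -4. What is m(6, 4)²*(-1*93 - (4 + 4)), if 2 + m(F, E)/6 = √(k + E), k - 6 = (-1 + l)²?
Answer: -141804 + 14544*√35 ≈ -55761.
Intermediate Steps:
k = 31 (k = 6 + (-1 - 4)² = 6 + (-5)² = 6 + 25 = 31)
m(F, E) = -12 + 6*√(31 + E)
m(6, 4)²*(-1*93 - (4 + 4)) = (-12 + 6*√(31 + 4))²*(-1*93 - (4 + 4)) = (-12 + 6*√35)²*(-93 - 1*8) = (-12 + 6*√35)²*(-93 - 8) = (-12 + 6*√35)²*(-101) = -101*(-12 + 6*√35)²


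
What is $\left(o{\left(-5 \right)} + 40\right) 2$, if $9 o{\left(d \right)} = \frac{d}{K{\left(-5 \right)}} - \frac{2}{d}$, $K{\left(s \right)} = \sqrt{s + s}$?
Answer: $\frac{3604}{45} + \frac{i \sqrt{10}}{9} \approx 80.089 + 0.35136 i$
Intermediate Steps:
$K{\left(s \right)} = \sqrt{2} \sqrt{s}$ ($K{\left(s \right)} = \sqrt{2 s} = \sqrt{2} \sqrt{s}$)
$o{\left(d \right)} = - \frac{2}{9 d} - \frac{i d \sqrt{10}}{90}$ ($o{\left(d \right)} = \frac{\frac{d}{\sqrt{2} \sqrt{-5}} - \frac{2}{d}}{9} = \frac{\frac{d}{\sqrt{2} i \sqrt{5}} - \frac{2}{d}}{9} = \frac{\frac{d}{i \sqrt{10}} - \frac{2}{d}}{9} = \frac{d \left(- \frac{i \sqrt{10}}{10}\right) - \frac{2}{d}}{9} = \frac{- \frac{i d \sqrt{10}}{10} - \frac{2}{d}}{9} = \frac{- \frac{2}{d} - \frac{i d \sqrt{10}}{10}}{9} = - \frac{2}{9 d} - \frac{i d \sqrt{10}}{90}$)
$\left(o{\left(-5 \right)} + 40\right) 2 = \left(\frac{-20 - i \sqrt{10} \left(-5\right)^{2}}{90 \left(-5\right)} + 40\right) 2 = \left(\frac{1}{90} \left(- \frac{1}{5}\right) \left(-20 - i \sqrt{10} \cdot 25\right) + 40\right) 2 = \left(\frac{1}{90} \left(- \frac{1}{5}\right) \left(-20 - 25 i \sqrt{10}\right) + 40\right) 2 = \left(\left(\frac{2}{45} + \frac{i \sqrt{10}}{18}\right) + 40\right) 2 = \left(\frac{1802}{45} + \frac{i \sqrt{10}}{18}\right) 2 = \frac{3604}{45} + \frac{i \sqrt{10}}{9}$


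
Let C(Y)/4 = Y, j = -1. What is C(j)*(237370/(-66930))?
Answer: 94948/6693 ≈ 14.186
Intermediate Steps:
C(Y) = 4*Y
C(j)*(237370/(-66930)) = (4*(-1))*(237370/(-66930)) = -949480*(-1)/66930 = -4*(-23737/6693) = 94948/6693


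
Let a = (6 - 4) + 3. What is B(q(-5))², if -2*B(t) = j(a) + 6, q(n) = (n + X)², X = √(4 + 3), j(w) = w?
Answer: 121/4 ≈ 30.250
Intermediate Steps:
a = 5 (a = 2 + 3 = 5)
X = √7 ≈ 2.6458
q(n) = (n + √7)²
B(t) = -11/2 (B(t) = -(5 + 6)/2 = -½*11 = -11/2)
B(q(-5))² = (-11/2)² = 121/4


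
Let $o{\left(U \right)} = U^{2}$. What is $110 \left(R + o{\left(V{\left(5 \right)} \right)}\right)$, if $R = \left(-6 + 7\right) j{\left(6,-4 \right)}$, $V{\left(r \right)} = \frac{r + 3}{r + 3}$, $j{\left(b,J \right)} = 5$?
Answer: $660$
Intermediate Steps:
$V{\left(r \right)} = 1$ ($V{\left(r \right)} = \frac{3 + r}{3 + r} = 1$)
$R = 5$ ($R = \left(-6 + 7\right) 5 = 1 \cdot 5 = 5$)
$110 \left(R + o{\left(V{\left(5 \right)} \right)}\right) = 110 \left(5 + 1^{2}\right) = 110 \left(5 + 1\right) = 110 \cdot 6 = 660$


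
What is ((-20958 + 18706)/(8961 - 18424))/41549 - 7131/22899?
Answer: -934567360983/3001129101371 ≈ -0.31141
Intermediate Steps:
((-20958 + 18706)/(8961 - 18424))/41549 - 7131/22899 = -2252/(-9463)*(1/41549) - 7131*1/22899 = -2252*(-1/9463)*(1/41549) - 2377/7633 = (2252/9463)*(1/41549) - 2377/7633 = 2252/393178187 - 2377/7633 = -934567360983/3001129101371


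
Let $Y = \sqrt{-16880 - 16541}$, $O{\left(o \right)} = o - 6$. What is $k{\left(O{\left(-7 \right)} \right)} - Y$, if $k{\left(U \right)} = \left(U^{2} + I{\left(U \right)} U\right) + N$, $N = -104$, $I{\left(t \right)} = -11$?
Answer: $208 - i \sqrt{33421} \approx 208.0 - 182.81 i$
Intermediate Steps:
$O{\left(o \right)} = -6 + o$
$Y = i \sqrt{33421}$ ($Y = \sqrt{-33421} = i \sqrt{33421} \approx 182.81 i$)
$k{\left(U \right)} = -104 + U^{2} - 11 U$ ($k{\left(U \right)} = \left(U^{2} - 11 U\right) - 104 = -104 + U^{2} - 11 U$)
$k{\left(O{\left(-7 \right)} \right)} - Y = \left(-104 + \left(-6 - 7\right)^{2} - 11 \left(-6 - 7\right)\right) - i \sqrt{33421} = \left(-104 + \left(-13\right)^{2} - -143\right) - i \sqrt{33421} = \left(-104 + 169 + 143\right) - i \sqrt{33421} = 208 - i \sqrt{33421}$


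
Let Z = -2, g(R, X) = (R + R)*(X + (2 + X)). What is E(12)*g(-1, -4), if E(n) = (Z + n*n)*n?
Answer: 20448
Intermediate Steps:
g(R, X) = 2*R*(2 + 2*X) (g(R, X) = (2*R)*(2 + 2*X) = 2*R*(2 + 2*X))
E(n) = n*(-2 + n²) (E(n) = (-2 + n*n)*n = (-2 + n²)*n = n*(-2 + n²))
E(12)*g(-1, -4) = (12*(-2 + 12²))*(4*(-1)*(1 - 4)) = (12*(-2 + 144))*(4*(-1)*(-3)) = (12*142)*12 = 1704*12 = 20448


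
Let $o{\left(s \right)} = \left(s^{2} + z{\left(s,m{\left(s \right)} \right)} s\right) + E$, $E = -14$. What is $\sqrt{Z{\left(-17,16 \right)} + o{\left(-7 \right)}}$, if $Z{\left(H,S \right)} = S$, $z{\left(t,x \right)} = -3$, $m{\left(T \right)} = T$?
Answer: $6 \sqrt{2} \approx 8.4853$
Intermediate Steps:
$o{\left(s \right)} = -14 + s^{2} - 3 s$ ($o{\left(s \right)} = \left(s^{2} - 3 s\right) - 14 = -14 + s^{2} - 3 s$)
$\sqrt{Z{\left(-17,16 \right)} + o{\left(-7 \right)}} = \sqrt{16 - \left(-7 - 49\right)} = \sqrt{16 + \left(-14 + 49 + 21\right)} = \sqrt{16 + 56} = \sqrt{72} = 6 \sqrt{2}$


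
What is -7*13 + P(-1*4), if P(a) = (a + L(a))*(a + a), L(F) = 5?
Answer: -99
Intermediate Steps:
P(a) = 2*a*(5 + a) (P(a) = (a + 5)*(a + a) = (5 + a)*(2*a) = 2*a*(5 + a))
-7*13 + P(-1*4) = -7*13 + 2*(-1*4)*(5 - 1*4) = -91 + 2*(-4)*(5 - 4) = -91 + 2*(-4)*1 = -91 - 8 = -99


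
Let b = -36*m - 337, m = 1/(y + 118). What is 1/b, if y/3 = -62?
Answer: -17/5720 ≈ -0.0029720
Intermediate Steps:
y = -186 (y = 3*(-62) = -186)
m = -1/68 (m = 1/(-186 + 118) = 1/(-68) = -1/68 ≈ -0.014706)
b = -5720/17 (b = -36*(-1/68) - 337 = 9/17 - 337 = -5720/17 ≈ -336.47)
1/b = 1/(-5720/17) = -17/5720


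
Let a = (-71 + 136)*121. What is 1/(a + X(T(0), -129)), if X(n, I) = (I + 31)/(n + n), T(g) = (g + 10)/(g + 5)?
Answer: 2/15681 ≈ 0.00012754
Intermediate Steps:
T(g) = (10 + g)/(5 + g)
X(n, I) = (31 + I)/(2*n) (X(n, I) = (31 + I)/((2*n)) = (31 + I)*(1/(2*n)) = (31 + I)/(2*n))
a = 7865 (a = 65*121 = 7865)
1/(a + X(T(0), -129)) = 1/(7865 + (31 - 129)/(2*(((10 + 0)/(5 + 0))))) = 1/(7865 + (½)*(-98)/(10/5)) = 1/(7865 + (½)*(-98)/((⅕)*10)) = 1/(7865 + (½)*(-98)/2) = 1/(7865 + (½)*(½)*(-98)) = 1/(7865 - 49/2) = 1/(15681/2) = 2/15681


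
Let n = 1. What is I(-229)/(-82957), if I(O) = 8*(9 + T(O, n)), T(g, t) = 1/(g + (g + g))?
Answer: -49456/56991459 ≈ -0.00086778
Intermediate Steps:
T(g, t) = 1/(3*g) (T(g, t) = 1/(g + 2*g) = 1/(3*g))
I(O) = 72 + 8/(3*O) (I(O) = 8*(9 + 1/(3*O)) = 72 + 8/(3*O))
I(-229)/(-82957) = (72 + (8/3)/(-229))/(-82957) = (72 + (8/3)*(-1/229))*(-1/82957) = (72 - 8/687)*(-1/82957) = (49456/687)*(-1/82957) = -49456/56991459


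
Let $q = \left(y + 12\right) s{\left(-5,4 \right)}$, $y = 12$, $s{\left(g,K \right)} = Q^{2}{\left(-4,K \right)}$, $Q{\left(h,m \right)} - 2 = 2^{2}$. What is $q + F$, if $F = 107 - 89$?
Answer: $882$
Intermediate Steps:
$F = 18$
$Q{\left(h,m \right)} = 6$ ($Q{\left(h,m \right)} = 2 + 2^{2} = 2 + 4 = 6$)
$s{\left(g,K \right)} = 36$ ($s{\left(g,K \right)} = 6^{2} = 36$)
$q = 864$ ($q = \left(12 + 12\right) 36 = 24 \cdot 36 = 864$)
$q + F = 864 + 18 = 882$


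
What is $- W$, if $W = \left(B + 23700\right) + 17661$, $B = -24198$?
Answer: $-17163$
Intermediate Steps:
$W = 17163$ ($W = \left(-24198 + 23700\right) + 17661 = -498 + 17661 = 17163$)
$- W = \left(-1\right) 17163 = -17163$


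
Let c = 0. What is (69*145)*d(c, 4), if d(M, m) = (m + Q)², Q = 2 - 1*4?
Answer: 40020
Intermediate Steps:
Q = -2 (Q = 2 - 4 = -2)
d(M, m) = (-2 + m)² (d(M, m) = (m - 2)² = (-2 + m)²)
(69*145)*d(c, 4) = (69*145)*(-2 + 4)² = 10005*2² = 10005*4 = 40020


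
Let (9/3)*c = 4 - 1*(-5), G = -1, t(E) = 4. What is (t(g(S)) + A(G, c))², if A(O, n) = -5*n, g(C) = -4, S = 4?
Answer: 121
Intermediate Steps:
c = 3 (c = (4 - 1*(-5))/3 = (4 + 5)/3 = (⅓)*9 = 3)
(t(g(S)) + A(G, c))² = (4 - 5*3)² = (4 - 15)² = (-11)² = 121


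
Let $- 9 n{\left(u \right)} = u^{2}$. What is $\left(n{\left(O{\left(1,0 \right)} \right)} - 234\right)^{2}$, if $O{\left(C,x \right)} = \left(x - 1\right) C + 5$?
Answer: $\frac{4502884}{81} \approx 55591.0$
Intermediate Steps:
$O{\left(C,x \right)} = 5 + C \left(-1 + x\right)$ ($O{\left(C,x \right)} = \left(-1 + x\right) C + 5 = C \left(-1 + x\right) + 5 = 5 + C \left(-1 + x\right)$)
$n{\left(u \right)} = - \frac{u^{2}}{9}$
$\left(n{\left(O{\left(1,0 \right)} \right)} - 234\right)^{2} = \left(- \frac{\left(5 - 1 + 1 \cdot 0\right)^{2}}{9} - 234\right)^{2} = \left(- \frac{\left(5 - 1 + 0\right)^{2}}{9} - 234\right)^{2} = \left(- \frac{4^{2}}{9} - 234\right)^{2} = \left(\left(- \frac{1}{9}\right) 16 - 234\right)^{2} = \left(- \frac{16}{9} - 234\right)^{2} = \left(- \frac{2122}{9}\right)^{2} = \frac{4502884}{81}$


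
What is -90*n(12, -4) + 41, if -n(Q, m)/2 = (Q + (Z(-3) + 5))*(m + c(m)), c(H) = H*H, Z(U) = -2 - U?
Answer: 38921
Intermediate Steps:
c(H) = H²
n(Q, m) = -2*(6 + Q)*(m + m²) (n(Q, m) = -2*(Q + ((-2 - 1*(-3)) + 5))*(m + m²) = -2*(Q + ((-2 + 3) + 5))*(m + m²) = -2*(Q + (1 + 5))*(m + m²) = -2*(Q + 6)*(m + m²) = -2*(6 + Q)*(m + m²))
-90*n(12, -4) + 41 = -180*(-4)*(-6 - 1*12 - 6*(-4) - 1*12*(-4)) + 41 = -180*(-4)*(-6 - 12 + 24 + 48) + 41 = -180*(-4)*54 + 41 = -90*(-432) + 41 = 38880 + 41 = 38921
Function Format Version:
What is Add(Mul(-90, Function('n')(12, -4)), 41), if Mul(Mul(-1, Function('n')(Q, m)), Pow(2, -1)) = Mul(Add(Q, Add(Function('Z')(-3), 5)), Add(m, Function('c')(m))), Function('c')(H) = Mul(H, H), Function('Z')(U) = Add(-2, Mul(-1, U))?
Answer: 38921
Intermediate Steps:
Function('c')(H) = Pow(H, 2)
Function('n')(Q, m) = Mul(-2, Add(6, Q), Add(m, Pow(m, 2))) (Function('n')(Q, m) = Mul(-2, Mul(Add(Q, Add(Add(-2, Mul(-1, -3)), 5)), Add(m, Pow(m, 2)))) = Mul(-2, Mul(Add(Q, Add(Add(-2, 3), 5)), Add(m, Pow(m, 2)))) = Mul(-2, Mul(Add(Q, Add(1, 5)), Add(m, Pow(m, 2)))) = Mul(-2, Mul(Add(Q, 6), Add(m, Pow(m, 2)))) = Mul(-2, Mul(Add(6, Q), Add(m, Pow(m, 2)))) = Mul(-2, Add(6, Q), Add(m, Pow(m, 2))))
Add(Mul(-90, Function('n')(12, -4)), 41) = Add(Mul(-90, Mul(2, -4, Add(-6, Mul(-1, 12), Mul(-6, -4), Mul(-1, 12, -4)))), 41) = Add(Mul(-90, Mul(2, -4, Add(-6, -12, 24, 48))), 41) = Add(Mul(-90, Mul(2, -4, 54)), 41) = Add(Mul(-90, -432), 41) = Add(38880, 41) = 38921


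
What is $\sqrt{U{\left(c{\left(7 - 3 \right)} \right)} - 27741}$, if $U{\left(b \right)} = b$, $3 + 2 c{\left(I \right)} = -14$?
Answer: $\frac{i \sqrt{110998}}{2} \approx 166.58 i$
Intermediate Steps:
$c{\left(I \right)} = - \frac{17}{2}$ ($c{\left(I \right)} = - \frac{3}{2} + \frac{1}{2} \left(-14\right) = - \frac{3}{2} - 7 = - \frac{17}{2}$)
$\sqrt{U{\left(c{\left(7 - 3 \right)} \right)} - 27741} = \sqrt{- \frac{17}{2} - 27741} = \sqrt{- \frac{55499}{2}} = \frac{i \sqrt{110998}}{2}$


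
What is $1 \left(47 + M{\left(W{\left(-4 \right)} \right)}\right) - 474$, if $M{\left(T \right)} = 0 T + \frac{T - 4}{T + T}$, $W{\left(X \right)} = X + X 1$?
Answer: $- \frac{1705}{4} \approx -426.25$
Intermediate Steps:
$W{\left(X \right)} = 2 X$ ($W{\left(X \right)} = X + X = 2 X$)
$M{\left(T \right)} = \frac{-4 + T}{2 T}$ ($M{\left(T \right)} = 0 + \frac{-4 + T}{2 T} = \frac{-4 + T}{2 T}$)
$1 \left(47 + M{\left(W{\left(-4 \right)} \right)}\right) - 474 = 1 \left(47 + \frac{-4 + 2 \left(-4\right)}{2 \cdot 2 \left(-4\right)}\right) - 474 = 1 \left(47 + \frac{-4 - 8}{2 \left(-8\right)}\right) - 474 = 1 \left(47 + \frac{1}{2} \left(- \frac{1}{8}\right) \left(-12\right)\right) - 474 = 1 \left(47 + \frac{3}{4}\right) - 474 = 1 \cdot \frac{191}{4} - 474 = \frac{191}{4} - 474 = - \frac{1705}{4}$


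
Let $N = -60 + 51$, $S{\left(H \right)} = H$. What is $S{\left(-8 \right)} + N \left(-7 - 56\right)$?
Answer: $559$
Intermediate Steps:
$N = -9$
$S{\left(-8 \right)} + N \left(-7 - 56\right) = -8 - 9 \left(-7 - 56\right) = -8 - -567 = -8 + 567 = 559$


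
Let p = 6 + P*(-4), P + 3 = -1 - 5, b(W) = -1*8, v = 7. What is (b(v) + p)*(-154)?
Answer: -5236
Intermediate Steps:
b(W) = -8
P = -9 (P = -3 + (-1 - 5) = -3 - 6 = -9)
p = 42 (p = 6 - 9*(-4) = 6 + 36 = 42)
(b(v) + p)*(-154) = (-8 + 42)*(-154) = 34*(-154) = -5236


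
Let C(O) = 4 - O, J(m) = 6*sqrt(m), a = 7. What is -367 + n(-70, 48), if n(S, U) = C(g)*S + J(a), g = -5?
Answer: -997 + 6*sqrt(7) ≈ -981.13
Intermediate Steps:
n(S, U) = 6*sqrt(7) + 9*S (n(S, U) = (4 - 1*(-5))*S + 6*sqrt(7) = (4 + 5)*S + 6*sqrt(7) = 9*S + 6*sqrt(7) = 6*sqrt(7) + 9*S)
-367 + n(-70, 48) = -367 + (6*sqrt(7) + 9*(-70)) = -367 + (6*sqrt(7) - 630) = -367 + (-630 + 6*sqrt(7)) = -997 + 6*sqrt(7)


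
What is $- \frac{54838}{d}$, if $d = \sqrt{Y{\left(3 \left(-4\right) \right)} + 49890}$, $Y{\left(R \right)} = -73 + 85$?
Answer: $- \frac{27419 \sqrt{49902}}{24951} \approx -245.48$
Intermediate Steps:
$Y{\left(R \right)} = 12$
$d = \sqrt{49902}$ ($d = \sqrt{12 + 49890} = \sqrt{49902} \approx 223.39$)
$- \frac{54838}{d} = - \frac{54838}{\sqrt{49902}} = - 54838 \frac{\sqrt{49902}}{49902} = - \frac{27419 \sqrt{49902}}{24951}$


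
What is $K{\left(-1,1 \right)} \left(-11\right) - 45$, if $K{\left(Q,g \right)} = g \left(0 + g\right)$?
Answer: $-56$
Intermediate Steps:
$K{\left(Q,g \right)} = g^{2}$ ($K{\left(Q,g \right)} = g g = g^{2}$)
$K{\left(-1,1 \right)} \left(-11\right) - 45 = 1^{2} \left(-11\right) - 45 = 1 \left(-11\right) - 45 = -11 - 45 = -56$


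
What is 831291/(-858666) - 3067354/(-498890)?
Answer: 369851637129/71396646790 ≈ 5.1802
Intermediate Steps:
831291/(-858666) - 3067354/(-498890) = 831291*(-1/858666) - 3067354*(-1/498890) = -277097/286222 + 1533677/249445 = 369851637129/71396646790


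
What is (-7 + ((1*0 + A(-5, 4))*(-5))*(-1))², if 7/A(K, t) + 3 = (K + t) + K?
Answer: 9604/81 ≈ 118.57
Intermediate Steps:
A(K, t) = 7/(-3 + t + 2*K) (A(K, t) = 7/(-3 + ((K + t) + K)) = 7/(-3 + (t + 2*K)) = 7/(-3 + t + 2*K))
(-7 + ((1*0 + A(-5, 4))*(-5))*(-1))² = (-7 + ((1*0 + 7/(-3 + 4 + 2*(-5)))*(-5))*(-1))² = (-7 + ((0 + 7/(-3 + 4 - 10))*(-5))*(-1))² = (-7 + ((0 + 7/(-9))*(-5))*(-1))² = (-7 + ((0 + 7*(-⅑))*(-5))*(-1))² = (-7 + ((0 - 7/9)*(-5))*(-1))² = (-7 - 7/9*(-5)*(-1))² = (-7 + (35/9)*(-1))² = (-7 - 35/9)² = (-98/9)² = 9604/81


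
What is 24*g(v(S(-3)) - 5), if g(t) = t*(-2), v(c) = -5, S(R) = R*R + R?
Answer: 480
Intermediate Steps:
S(R) = R + R² (S(R) = R² + R = R + R²)
g(t) = -2*t
24*g(v(S(-3)) - 5) = 24*(-2*(-5 - 5)) = 24*(-2*(-10)) = 24*20 = 480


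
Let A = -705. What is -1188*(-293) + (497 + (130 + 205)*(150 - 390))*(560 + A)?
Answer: 11934019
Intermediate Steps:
-1188*(-293) + (497 + (130 + 205)*(150 - 390))*(560 + A) = -1188*(-293) + (497 + (130 + 205)*(150 - 390))*(560 - 705) = 348084 + (497 + 335*(-240))*(-145) = 348084 + (497 - 80400)*(-145) = 348084 - 79903*(-145) = 348084 + 11585935 = 11934019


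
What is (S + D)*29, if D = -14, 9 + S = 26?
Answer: 87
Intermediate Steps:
S = 17 (S = -9 + 26 = 17)
(S + D)*29 = (17 - 14)*29 = 3*29 = 87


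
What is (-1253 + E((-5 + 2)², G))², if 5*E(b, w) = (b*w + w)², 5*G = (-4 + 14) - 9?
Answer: 39200121/25 ≈ 1.5680e+6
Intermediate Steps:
G = ⅕ (G = ((-4 + 14) - 9)/5 = (10 - 9)/5 = (⅕)*1 = ⅕ ≈ 0.20000)
E(b, w) = (w + b*w)²/5 (E(b, w) = (b*w + w)²/5 = (w + b*w)²/5)
(-1253 + E((-5 + 2)², G))² = (-1253 + (⅕)²*(1 + (-5 + 2)²)²/5)² = (-1253 + (⅕)*(1/25)*(1 + (-3)²)²)² = (-1253 + (⅕)*(1/25)*(1 + 9)²)² = (-1253 + (⅕)*(1/25)*10²)² = (-1253 + (⅕)*(1/25)*100)² = (-1253 + ⅘)² = (-6261/5)² = 39200121/25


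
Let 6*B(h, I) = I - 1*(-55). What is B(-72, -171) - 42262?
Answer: -126844/3 ≈ -42281.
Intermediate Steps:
B(h, I) = 55/6 + I/6 (B(h, I) = (I - 1*(-55))/6 = (I + 55)/6 = (55 + I)/6 = 55/6 + I/6)
B(-72, -171) - 42262 = (55/6 + (1/6)*(-171)) - 42262 = (55/6 - 57/2) - 42262 = -58/3 - 42262 = -126844/3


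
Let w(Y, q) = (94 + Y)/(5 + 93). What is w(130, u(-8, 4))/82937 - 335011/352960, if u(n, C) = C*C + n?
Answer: -194488003789/204914104640 ≈ -0.94912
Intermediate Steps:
u(n, C) = n + C**2 (u(n, C) = C**2 + n = n + C**2)
w(Y, q) = 47/49 + Y/98 (w(Y, q) = (94 + Y)/98 = (94 + Y)*(1/98) = 47/49 + Y/98)
w(130, u(-8, 4))/82937 - 335011/352960 = (47/49 + (1/98)*130)/82937 - 335011/352960 = (47/49 + 65/49)*(1/82937) - 335011*1/352960 = (16/7)*(1/82937) - 335011/352960 = 16/580559 - 335011/352960 = -194488003789/204914104640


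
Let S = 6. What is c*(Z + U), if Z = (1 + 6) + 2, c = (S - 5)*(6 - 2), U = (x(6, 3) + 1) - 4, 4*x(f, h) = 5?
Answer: 29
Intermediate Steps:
x(f, h) = 5/4 (x(f, h) = (¼)*5 = 5/4)
U = -7/4 (U = (5/4 + 1) - 4 = 9/4 - 4 = -7/4 ≈ -1.7500)
c = 4 (c = (6 - 5)*(6 - 2) = 1*4 = 4)
Z = 9 (Z = 7 + 2 = 9)
c*(Z + U) = 4*(9 - 7/4) = 4*(29/4) = 29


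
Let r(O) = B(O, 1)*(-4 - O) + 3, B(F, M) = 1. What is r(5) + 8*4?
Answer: 26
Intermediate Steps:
r(O) = -1 - O (r(O) = 1*(-4 - O) + 3 = (-4 - O) + 3 = -1 - O)
r(5) + 8*4 = (-1 - 1*5) + 8*4 = (-1 - 5) + 32 = -6 + 32 = 26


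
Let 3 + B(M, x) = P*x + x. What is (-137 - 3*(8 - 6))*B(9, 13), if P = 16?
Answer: -31174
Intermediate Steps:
B(M, x) = -3 + 17*x (B(M, x) = -3 + (16*x + x) = -3 + 17*x)
(-137 - 3*(8 - 6))*B(9, 13) = (-137 - 3*(8 - 6))*(-3 + 17*13) = (-137 - 3*2)*(-3 + 221) = (-137 - 6)*218 = -143*218 = -31174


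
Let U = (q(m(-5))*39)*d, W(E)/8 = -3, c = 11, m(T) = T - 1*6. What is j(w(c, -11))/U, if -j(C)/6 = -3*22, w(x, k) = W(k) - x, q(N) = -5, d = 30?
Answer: -22/325 ≈ -0.067692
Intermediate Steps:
m(T) = -6 + T (m(T) = T - 6 = -6 + T)
W(E) = -24 (W(E) = 8*(-3) = -24)
w(x, k) = -24 - x
j(C) = 396 (j(C) = -(-18)*22 = -6*(-66) = 396)
U = -5850 (U = -5*39*30 = -195*30 = -5850)
j(w(c, -11))/U = 396/(-5850) = 396*(-1/5850) = -22/325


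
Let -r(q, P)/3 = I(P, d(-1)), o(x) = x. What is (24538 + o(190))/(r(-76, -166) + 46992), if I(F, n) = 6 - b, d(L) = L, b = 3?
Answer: 24728/46983 ≈ 0.52632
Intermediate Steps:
I(F, n) = 3 (I(F, n) = 6 - 1*3 = 6 - 3 = 3)
r(q, P) = -9 (r(q, P) = -3*3 = -9)
(24538 + o(190))/(r(-76, -166) + 46992) = (24538 + 190)/(-9 + 46992) = 24728/46983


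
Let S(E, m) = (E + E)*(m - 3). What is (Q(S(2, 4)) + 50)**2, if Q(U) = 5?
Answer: 3025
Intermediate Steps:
S(E, m) = 2*E*(-3 + m) (S(E, m) = (2*E)*(-3 + m) = 2*E*(-3 + m))
(Q(S(2, 4)) + 50)**2 = (5 + 50)**2 = 55**2 = 3025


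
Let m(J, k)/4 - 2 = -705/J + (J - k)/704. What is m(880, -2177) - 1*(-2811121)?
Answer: 494761197/176 ≈ 2.8111e+6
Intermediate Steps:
m(J, k) = 8 - 2820/J - k/176 + J/176 (m(J, k) = 8 + 4*(-705/J + (J - k)/704) = 8 + 4*(-705/J + (J - k)*(1/704)) = 8 + 4*(-705/J + (-k/704 + J/704)) = 8 + 4*(-705/J - k/704 + J/704) = 8 + (-2820/J - k/176 + J/176) = 8 - 2820/J - k/176 + J/176)
m(880, -2177) - 1*(-2811121) = (1/176)*(-496320 + 880*(1408 + 880 - 1*(-2177)))/880 - 1*(-2811121) = (1/176)*(1/880)*(-496320 + 880*(1408 + 880 + 2177)) + 2811121 = (1/176)*(1/880)*(-496320 + 880*4465) + 2811121 = (1/176)*(1/880)*(-496320 + 3929200) + 2811121 = (1/176)*(1/880)*3432880 + 2811121 = 3901/176 + 2811121 = 494761197/176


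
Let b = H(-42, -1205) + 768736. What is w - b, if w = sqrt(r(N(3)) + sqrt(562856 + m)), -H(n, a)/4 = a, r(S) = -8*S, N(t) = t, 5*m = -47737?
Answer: -773556 + sqrt(-600 + 5*sqrt(13832715))/5 ≈ -7.7353e+5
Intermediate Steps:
m = -47737/5 (m = (1/5)*(-47737) = -47737/5 ≈ -9547.4)
H(n, a) = -4*a
w = sqrt(-24 + sqrt(13832715)/5) (w = sqrt(-8*3 + sqrt(562856 - 47737/5)) = sqrt(-24 + sqrt(2766543/5)) = sqrt(-24 + sqrt(13832715)/5) ≈ 26.830)
b = 773556 (b = -4*(-1205) + 768736 = 4820 + 768736 = 773556)
w - b = sqrt(-600 + 5*sqrt(13832715))/5 - 1*773556 = sqrt(-600 + 5*sqrt(13832715))/5 - 773556 = -773556 + sqrt(-600 + 5*sqrt(13832715))/5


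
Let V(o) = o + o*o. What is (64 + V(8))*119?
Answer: 16184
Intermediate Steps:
V(o) = o + o**2
(64 + V(8))*119 = (64 + 8*(1 + 8))*119 = (64 + 8*9)*119 = (64 + 72)*119 = 136*119 = 16184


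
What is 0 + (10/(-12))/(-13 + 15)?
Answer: -5/12 ≈ -0.41667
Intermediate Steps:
0 + (10/(-12))/(-13 + 15) = 0 + (10*(-1/12))/2 = 0 - 5/6*1/2 = 0 - 5/12 = -5/12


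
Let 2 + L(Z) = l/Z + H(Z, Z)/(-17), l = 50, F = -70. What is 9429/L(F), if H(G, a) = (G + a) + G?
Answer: 1122051/1147 ≈ 978.25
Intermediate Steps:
H(G, a) = a + 2*G
L(Z) = -2 + 50/Z - 3*Z/17 (L(Z) = -2 + (50/Z + (Z + 2*Z)/(-17)) = -2 + (50/Z + (3*Z)*(-1/17)) = -2 + (50/Z - 3*Z/17) = -2 + 50/Z - 3*Z/17)
9429/L(F) = 9429/(-2 + 50/(-70) - 3/17*(-70)) = 9429/(-2 + 50*(-1/70) + 210/17) = 9429/(-2 - 5/7 + 210/17) = 9429/(1147/119) = 9429*(119/1147) = 1122051/1147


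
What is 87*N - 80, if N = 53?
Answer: 4531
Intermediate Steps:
87*N - 80 = 87*53 - 80 = 4611 - 80 = 4531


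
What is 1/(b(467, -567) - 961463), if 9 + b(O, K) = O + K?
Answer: -1/961572 ≈ -1.0400e-6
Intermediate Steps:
b(O, K) = -9 + K + O (b(O, K) = -9 + (O + K) = -9 + (K + O) = -9 + K + O)
1/(b(467, -567) - 961463) = 1/((-9 - 567 + 467) - 961463) = 1/(-109 - 961463) = 1/(-961572) = -1/961572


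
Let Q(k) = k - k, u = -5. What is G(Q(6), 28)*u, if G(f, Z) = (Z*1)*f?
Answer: 0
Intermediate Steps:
Q(k) = 0
G(f, Z) = Z*f
G(Q(6), 28)*u = (28*0)*(-5) = 0*(-5) = 0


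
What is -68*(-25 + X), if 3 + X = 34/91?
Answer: 170952/91 ≈ 1878.6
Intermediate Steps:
X = -239/91 (X = -3 + 34/91 = -239/91 ≈ -2.6264)
-68*(-25 + X) = -68*(-25 - 239/91) = -68*(-2514/91) = 170952/91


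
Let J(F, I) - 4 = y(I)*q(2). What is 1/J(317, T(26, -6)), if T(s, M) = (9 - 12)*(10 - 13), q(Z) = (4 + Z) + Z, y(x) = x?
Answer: 1/76 ≈ 0.013158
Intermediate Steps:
q(Z) = 4 + 2*Z
T(s, M) = 9 (T(s, M) = -3*(-3) = 9)
J(F, I) = 4 + 8*I (J(F, I) = 4 + I*(4 + 2*2) = 4 + I*(4 + 4) = 4 + I*8 = 4 + 8*I)
1/J(317, T(26, -6)) = 1/(4 + 8*9) = 1/(4 + 72) = 1/76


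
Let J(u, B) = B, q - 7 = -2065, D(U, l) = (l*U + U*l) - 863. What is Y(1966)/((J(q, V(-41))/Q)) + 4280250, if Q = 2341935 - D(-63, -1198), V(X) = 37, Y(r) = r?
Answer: 4467546350/37 ≈ 1.2074e+8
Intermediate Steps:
D(U, l) = -863 + 2*U*l (D(U, l) = (U*l + U*l) - 863 = 2*U*l - 863 = -863 + 2*U*l)
q = -2058 (q = 7 - 2065 = -2058)
Q = 2191850 (Q = 2341935 - (-863 + 2*(-63)*(-1198)) = 2341935 - (-863 + 150948) = 2341935 - 1*150085 = 2341935 - 150085 = 2191850)
Y(1966)/((J(q, V(-41))/Q)) + 4280250 = 1966/((37/2191850)) + 4280250 = 1966/((37*(1/2191850))) + 4280250 = 1966/(37/2191850) + 4280250 = 1966*(2191850/37) + 4280250 = 4309177100/37 + 4280250 = 4467546350/37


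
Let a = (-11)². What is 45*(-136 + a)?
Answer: -675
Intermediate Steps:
a = 121
45*(-136 + a) = 45*(-136 + 121) = 45*(-15) = -675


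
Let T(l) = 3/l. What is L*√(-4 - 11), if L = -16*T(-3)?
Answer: 16*I*√15 ≈ 61.968*I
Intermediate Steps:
L = 16 (L = -48/(-3) = -48*(-1)/3 = -16*(-1) = 16)
L*√(-4 - 11) = 16*√(-4 - 11) = 16*√(-15) = 16*(I*√15) = 16*I*√15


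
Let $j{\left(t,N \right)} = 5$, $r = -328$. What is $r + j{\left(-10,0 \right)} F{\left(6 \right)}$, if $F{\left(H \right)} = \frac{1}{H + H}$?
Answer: $- \frac{3931}{12} \approx -327.58$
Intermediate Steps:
$F{\left(H \right)} = \frac{1}{2 H}$
$r + j{\left(-10,0 \right)} F{\left(6 \right)} = -328 + 5 \frac{1}{2 \cdot 6} = -328 + 5 \cdot \frac{1}{2} \cdot \frac{1}{6} = -328 + 5 \cdot \frac{1}{12} = -328 + \frac{5}{12} = - \frac{3931}{12}$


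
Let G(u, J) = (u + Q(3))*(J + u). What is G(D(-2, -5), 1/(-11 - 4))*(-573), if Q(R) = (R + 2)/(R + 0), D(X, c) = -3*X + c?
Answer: -21392/15 ≈ -1426.1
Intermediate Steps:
D(X, c) = c - 3*X
Q(R) = (2 + R)/R
G(u, J) = (5/3 + u)*(J + u) (G(u, J) = (u + (2 + 3)/3)*(J + u) = (u + (⅓)*5)*(J + u) = (u + 5/3)*(J + u) = (5/3 + u)*(J + u))
G(D(-2, -5), 1/(-11 - 4))*(-573) = ((-5 - 3*(-2))² + 5/(3*(-11 - 4)) + 5*(-5 - 3*(-2))/3 + (-5 - 3*(-2))/(-11 - 4))*(-573) = ((-5 + 6)² + (5/3)/(-15) + 5*(-5 + 6)/3 + (-5 + 6)/(-15))*(-573) = (1² + (5/3)*(-1/15) + (5/3)*1 - 1/15*1)*(-573) = (1 - ⅑ + 5/3 - 1/15)*(-573) = (112/45)*(-573) = -21392/15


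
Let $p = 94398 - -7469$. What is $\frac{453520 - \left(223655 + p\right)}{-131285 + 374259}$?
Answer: $\frac{63999}{121487} \approx 0.5268$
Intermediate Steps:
$p = 101867$ ($p = 94398 + 7469 = 101867$)
$\frac{453520 - \left(223655 + p\right)}{-131285 + 374259} = \frac{453520 - 325522}{-131285 + 374259} = \frac{453520 - 325522}{242974} = \left(453520 - 325522\right) \frac{1}{242974} = 127998 \cdot \frac{1}{242974} = \frac{63999}{121487}$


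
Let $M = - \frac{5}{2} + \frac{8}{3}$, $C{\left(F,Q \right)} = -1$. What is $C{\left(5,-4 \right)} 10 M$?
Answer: $- \frac{5}{3} \approx -1.6667$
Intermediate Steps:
$M = \frac{1}{6}$ ($M = \left(-5\right) \frac{1}{2} + 8 \cdot \frac{1}{3} = - \frac{5}{2} + \frac{8}{3} = \frac{1}{6} \approx 0.16667$)
$C{\left(5,-4 \right)} 10 M = \left(-1\right) 10 \cdot \frac{1}{6} = \left(-10\right) \frac{1}{6} = - \frac{5}{3}$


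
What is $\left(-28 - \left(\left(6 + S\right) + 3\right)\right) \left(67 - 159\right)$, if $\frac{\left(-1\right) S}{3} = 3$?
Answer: $2576$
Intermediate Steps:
$S = -9$ ($S = \left(-3\right) 3 = -9$)
$\left(-28 - \left(\left(6 + S\right) + 3\right)\right) \left(67 - 159\right) = \left(-28 - \left(\left(6 - 9\right) + 3\right)\right) \left(67 - 159\right) = \left(-28 - \left(-3 + 3\right)\right) \left(67 - 159\right) = \left(-28 - 0\right) \left(-92\right) = \left(-28 + 0\right) \left(-92\right) = \left(-28\right) \left(-92\right) = 2576$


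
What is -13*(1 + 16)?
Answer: -221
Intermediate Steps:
-13*(1 + 16) = -13*17 = -221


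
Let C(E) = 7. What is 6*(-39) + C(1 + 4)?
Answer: -227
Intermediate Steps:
6*(-39) + C(1 + 4) = 6*(-39) + 7 = -234 + 7 = -227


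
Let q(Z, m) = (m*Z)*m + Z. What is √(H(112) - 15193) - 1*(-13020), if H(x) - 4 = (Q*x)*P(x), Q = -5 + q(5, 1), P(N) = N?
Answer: 13020 + √47531 ≈ 13238.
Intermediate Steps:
q(Z, m) = Z + Z*m² (q(Z, m) = (Z*m)*m + Z = Z*m² + Z = Z + Z*m²)
Q = 5 (Q = -5 + 5*(1 + 1²) = -5 + 5*(1 + 1) = -5 + 5*2 = -5 + 10 = 5)
H(x) = 4 + 5*x² (H(x) = 4 + (5*x)*x = 4 + 5*x²)
√(H(112) - 15193) - 1*(-13020) = √((4 + 5*112²) - 15193) - 1*(-13020) = √((4 + 5*12544) - 15193) + 13020 = √((4 + 62720) - 15193) + 13020 = √(62724 - 15193) + 13020 = √47531 + 13020 = 13020 + √47531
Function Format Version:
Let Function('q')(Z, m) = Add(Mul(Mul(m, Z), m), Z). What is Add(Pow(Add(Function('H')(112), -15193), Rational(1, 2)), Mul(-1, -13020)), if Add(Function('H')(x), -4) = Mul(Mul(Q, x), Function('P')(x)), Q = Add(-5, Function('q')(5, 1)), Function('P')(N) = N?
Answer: Add(13020, Pow(47531, Rational(1, 2))) ≈ 13238.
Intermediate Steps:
Function('q')(Z, m) = Add(Z, Mul(Z, Pow(m, 2))) (Function('q')(Z, m) = Add(Mul(Mul(Z, m), m), Z) = Add(Mul(Z, Pow(m, 2)), Z) = Add(Z, Mul(Z, Pow(m, 2))))
Q = 5 (Q = Add(-5, Mul(5, Add(1, Pow(1, 2)))) = Add(-5, Mul(5, Add(1, 1))) = Add(-5, Mul(5, 2)) = Add(-5, 10) = 5)
Function('H')(x) = Add(4, Mul(5, Pow(x, 2))) (Function('H')(x) = Add(4, Mul(Mul(5, x), x)) = Add(4, Mul(5, Pow(x, 2))))
Add(Pow(Add(Function('H')(112), -15193), Rational(1, 2)), Mul(-1, -13020)) = Add(Pow(Add(Add(4, Mul(5, Pow(112, 2))), -15193), Rational(1, 2)), Mul(-1, -13020)) = Add(Pow(Add(Add(4, Mul(5, 12544)), -15193), Rational(1, 2)), 13020) = Add(Pow(Add(Add(4, 62720), -15193), Rational(1, 2)), 13020) = Add(Pow(Add(62724, -15193), Rational(1, 2)), 13020) = Add(Pow(47531, Rational(1, 2)), 13020) = Add(13020, Pow(47531, Rational(1, 2)))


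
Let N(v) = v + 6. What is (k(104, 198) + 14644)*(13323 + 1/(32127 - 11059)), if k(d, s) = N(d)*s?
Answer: 2555953715290/5267 ≈ 4.8528e+8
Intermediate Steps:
N(v) = 6 + v
k(d, s) = s*(6 + d) (k(d, s) = (6 + d)*s = s*(6 + d))
(k(104, 198) + 14644)*(13323 + 1/(32127 - 11059)) = (198*(6 + 104) + 14644)*(13323 + 1/(32127 - 11059)) = (198*110 + 14644)*(13323 + 1/21068) = (21780 + 14644)*(13323 + 1/21068) = 36424*(280688965/21068) = 2555953715290/5267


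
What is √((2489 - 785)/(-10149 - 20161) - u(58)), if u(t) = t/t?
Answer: I*√242586085/15155 ≈ 1.0277*I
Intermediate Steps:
u(t) = 1
√((2489 - 785)/(-10149 - 20161) - u(58)) = √((2489 - 785)/(-10149 - 20161) - 1*1) = √(1704/(-30310) - 1) = √(1704*(-1/30310) - 1) = √(-852/15155 - 1) = √(-16007/15155) = I*√242586085/15155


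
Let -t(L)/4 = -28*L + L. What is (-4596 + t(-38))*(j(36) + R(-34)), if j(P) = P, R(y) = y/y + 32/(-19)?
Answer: -5837700/19 ≈ -3.0725e+5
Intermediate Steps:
R(y) = -13/19 (R(y) = 1 + 32*(-1/19) = 1 - 32/19 = -13/19)
t(L) = 108*L (t(L) = -4*(-28*L + L) = -(-108)*L = 108*L)
(-4596 + t(-38))*(j(36) + R(-34)) = (-4596 + 108*(-38))*(36 - 13/19) = (-4596 - 4104)*(671/19) = -8700*671/19 = -5837700/19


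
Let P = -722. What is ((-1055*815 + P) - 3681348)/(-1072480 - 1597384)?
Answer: 4541895/2669864 ≈ 1.7012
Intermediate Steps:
((-1055*815 + P) - 3681348)/(-1072480 - 1597384) = ((-1055*815 - 722) - 3681348)/(-1072480 - 1597384) = ((-859825 - 722) - 3681348)/(-2669864) = (-860547 - 3681348)*(-1/2669864) = -4541895*(-1/2669864) = 4541895/2669864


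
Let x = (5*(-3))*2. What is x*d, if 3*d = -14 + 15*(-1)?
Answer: 290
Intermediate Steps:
d = -29/3 (d = (-14 + 15*(-1))/3 = (-14 - 15)/3 = (⅓)*(-29) = -29/3 ≈ -9.6667)
x = -30 (x = -15*2 = -30)
x*d = -30*(-29/3) = 290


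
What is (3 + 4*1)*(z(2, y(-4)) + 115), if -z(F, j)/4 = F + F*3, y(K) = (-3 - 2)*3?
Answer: 581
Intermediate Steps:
y(K) = -15 (y(K) = -5*3 = -15)
z(F, j) = -16*F (z(F, j) = -4*(F + F*3) = -4*(F + 3*F) = -16*F)
(3 + 4*1)*(z(2, y(-4)) + 115) = (3 + 4*1)*(-16*2 + 115) = (3 + 4)*(-32 + 115) = 7*83 = 581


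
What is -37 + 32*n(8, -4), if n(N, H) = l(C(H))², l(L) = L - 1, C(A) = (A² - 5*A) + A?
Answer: 30715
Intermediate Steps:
C(A) = A² - 4*A
l(L) = -1 + L
n(N, H) = (-1 + H*(-4 + H))²
-37 + 32*n(8, -4) = -37 + 32*(-1 - 4*(-4 - 4))² = -37 + 32*(-1 - 4*(-8))² = -37 + 32*(-1 + 32)² = -37 + 32*31² = -37 + 32*961 = -37 + 30752 = 30715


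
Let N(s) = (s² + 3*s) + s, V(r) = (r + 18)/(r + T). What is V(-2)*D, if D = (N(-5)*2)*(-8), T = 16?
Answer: -640/7 ≈ -91.429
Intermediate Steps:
V(r) = (18 + r)/(16 + r) (V(r) = (r + 18)/(r + 16) = (18 + r)/(16 + r))
N(s) = s² + 4*s
D = -80 (D = (-5*(4 - 5)*2)*(-8) = (-5*(-1)*2)*(-8) = (5*2)*(-8) = 10*(-8) = -80)
V(-2)*D = ((18 - 2)/(16 - 2))*(-80) = (16/14)*(-80) = ((1/14)*16)*(-80) = (8/7)*(-80) = -640/7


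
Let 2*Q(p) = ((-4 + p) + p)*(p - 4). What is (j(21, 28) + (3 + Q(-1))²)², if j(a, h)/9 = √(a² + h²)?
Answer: 408321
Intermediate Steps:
j(a, h) = 9*√(a² + h²)
Q(p) = (-4 + p)*(-4 + 2*p)/2 (Q(p) = (((-4 + p) + p)*(p - 4))/2 = ((-4 + 2*p)*(-4 + p))/2 = ((-4 + p)*(-4 + 2*p))/2 = (-4 + p)*(-4 + 2*p)/2)
(j(21, 28) + (3 + Q(-1))²)² = (9*√(21² + 28²) + (3 + (8 + (-1)² - 6*(-1)))²)² = (9*√(441 + 784) + (3 + (8 + 1 + 6))²)² = (9*√1225 + (3 + 15)²)² = (9*35 + 18²)² = (315 + 324)² = 639² = 408321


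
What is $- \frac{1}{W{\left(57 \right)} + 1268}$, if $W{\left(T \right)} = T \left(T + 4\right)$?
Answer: $- \frac{1}{4745} \approx -0.00021075$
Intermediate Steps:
$W{\left(T \right)} = T \left(4 + T\right)$
$- \frac{1}{W{\left(57 \right)} + 1268} = - \frac{1}{57 \left(4 + 57\right) + 1268} = - \frac{1}{57 \cdot 61 + 1268} = - \frac{1}{3477 + 1268} = - \frac{1}{4745}$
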